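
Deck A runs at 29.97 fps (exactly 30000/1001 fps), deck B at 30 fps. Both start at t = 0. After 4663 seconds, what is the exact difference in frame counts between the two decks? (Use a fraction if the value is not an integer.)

A emits 30000/1001 × 4663 = 139890000/1001 frames; B emits 30 × 4663 = 139890.
Difference = 139890/1001 frames (≈ 139.7502); B is ahead of A.

139890/1001 frames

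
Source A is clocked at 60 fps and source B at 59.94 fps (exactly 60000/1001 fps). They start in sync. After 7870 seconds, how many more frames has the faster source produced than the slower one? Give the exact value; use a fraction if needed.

A emits 60 × 7870 = 472200 frames; B emits 60000/1001 × 7870 = 472200000/1001.
Difference = 472200/1001 frames (≈ 471.7283); B is behind A.

472200/1001 frames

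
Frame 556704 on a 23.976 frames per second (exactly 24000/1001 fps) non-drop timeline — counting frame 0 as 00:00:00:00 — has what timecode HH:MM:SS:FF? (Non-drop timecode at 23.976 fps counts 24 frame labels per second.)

06:26:36:00

556704 ÷ 24 = 23196 full seconds, remainder 0 frames.
23196 s = 6 h 26 min 36 s.
Timecode: 06:26:36:00.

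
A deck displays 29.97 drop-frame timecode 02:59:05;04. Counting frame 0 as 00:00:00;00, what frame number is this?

As if non-drop at 30 labels/s: (2 × 3600 + 59 × 60 + 5) × 30 + 4 = 322354.
Minute boundaries passed: 179; those not divisible by 10: 179 − 17 = 162; dropped labels = 2 × 162 = 324.
Actual frame index = 322354 − 324 = 322030.

322030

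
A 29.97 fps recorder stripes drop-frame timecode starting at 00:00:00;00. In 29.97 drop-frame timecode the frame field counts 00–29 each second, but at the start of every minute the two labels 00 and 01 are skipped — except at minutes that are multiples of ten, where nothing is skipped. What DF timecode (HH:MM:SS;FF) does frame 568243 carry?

05:16:00;13

Ten DF minutes hold 17982 frames, so frame 568243 lies in block 31 (frames 557442–575423) with 10801 frames into that block.
The block's first minute is 1800 frames and the rest 1798 each; 10801 frames reaches minute 6, so 31 × 18 + 6 × 2 = 570 labels have been skipped so far.
Adding those back, label number 568243 + 570 = 568813 at 30 labels/s is 18960 s + 13 f = 5 h 16 min 0 s frame 13, i.e. 05:16:00;13.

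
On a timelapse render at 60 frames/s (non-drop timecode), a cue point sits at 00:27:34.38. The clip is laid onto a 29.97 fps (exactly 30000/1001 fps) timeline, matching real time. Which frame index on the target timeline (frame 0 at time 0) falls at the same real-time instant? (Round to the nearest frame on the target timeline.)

Source frame index: (0×3600 + 27×60 + 34) × 60 + 38 = 99278.
Real time: 99278 / (60) = 49639/30 s.
Target frame: (49639/30) × (30000/1001) = 49639000/1001 ≈ 49589.411 → 49589.

frame 49589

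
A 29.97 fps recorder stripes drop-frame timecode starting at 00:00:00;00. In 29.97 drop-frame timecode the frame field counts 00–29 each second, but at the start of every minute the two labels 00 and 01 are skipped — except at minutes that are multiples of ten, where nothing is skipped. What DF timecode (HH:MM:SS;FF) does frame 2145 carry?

00:01:11;17

Ten DF minutes hold 17982 frames, so frame 2145 lies in block 0 (frames 0–17981) with 2145 frames into that block.
The block's first minute is 1800 frames and the rest 1798 each; 2145 frames reaches minute 1, so 0 × 18 + 1 × 2 = 2 labels have been skipped so far.
Adding those back, label number 2145 + 2 = 2147 at 30 labels/s is 71 s + 17 f = 0 h 1 min 11 s frame 17, i.e. 00:01:11;17.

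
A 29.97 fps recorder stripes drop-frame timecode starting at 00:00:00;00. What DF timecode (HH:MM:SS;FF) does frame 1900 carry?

00:01:03;12

Ten DF minutes hold 17982 frames, so frame 1900 lies in block 0 (frames 0–17981) with 1900 frames into that block.
The block's first minute is 1800 frames and the rest 1798 each; 1900 frames reaches minute 1, so 0 × 18 + 1 × 2 = 2 labels have been skipped so far.
Adding those back, label number 1900 + 2 = 1902 at 30 labels/s is 63 s + 12 f = 0 h 1 min 3 s frame 12, i.e. 00:01:03;12.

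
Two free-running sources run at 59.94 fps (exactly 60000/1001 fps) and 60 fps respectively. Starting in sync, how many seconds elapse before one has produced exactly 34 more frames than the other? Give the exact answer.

The gap grows by |60 − 60000/1001| = 60/1001 frames per second.
Time for a 34-frame gap: 34 ÷ (60/1001) = 17017/30 s.

17017/30 seconds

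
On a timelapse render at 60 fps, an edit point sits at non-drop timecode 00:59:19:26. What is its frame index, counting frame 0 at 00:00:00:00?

Total seconds to the label: (0 × 3600 + 59 × 60 + 19) = 3559.
Frame index = 3559 × 60 + 26 = 213566.

frame 213566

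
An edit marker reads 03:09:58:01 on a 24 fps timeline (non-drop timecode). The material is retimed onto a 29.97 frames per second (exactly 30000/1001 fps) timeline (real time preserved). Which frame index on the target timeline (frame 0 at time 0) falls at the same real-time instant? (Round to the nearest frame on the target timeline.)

frame 341600

Source frame index: (3×3600 + 9×60 + 58) × 24 + 1 = 273553.
Real time: 273553 / (24) = 273553/24 s.
Target frame: (273553/24) × (30000/1001) = 48848750/143 ≈ 341599.650 → 341600.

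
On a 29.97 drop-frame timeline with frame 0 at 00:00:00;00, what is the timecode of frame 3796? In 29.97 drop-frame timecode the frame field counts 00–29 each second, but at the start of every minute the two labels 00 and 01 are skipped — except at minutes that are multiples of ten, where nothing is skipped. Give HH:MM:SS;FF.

Ten DF minutes hold 17982 frames, so frame 3796 lies in block 0 (frames 0–17981) with 3796 frames into that block.
The block's first minute is 1800 frames and the rest 1798 each; 3796 frames reaches minute 2, so 0 × 18 + 2 × 2 = 4 labels have been skipped so far.
Adding those back, label number 3796 + 4 = 3800 at 30 labels/s is 126 s + 20 f = 0 h 2 min 6 s frame 20, i.e. 00:02:06;20.

00:02:06;20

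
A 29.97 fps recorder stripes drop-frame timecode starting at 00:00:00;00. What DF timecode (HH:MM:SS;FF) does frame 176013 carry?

Ten DF minutes hold 17982 frames, so frame 176013 lies in block 9 (frames 161838–179819) with 14175 frames into that block.
The block's first minute is 1800 frames and the rest 1798 each; 14175 frames reaches minute 7, so 9 × 18 + 7 × 2 = 176 labels have been skipped so far.
Adding those back, label number 176013 + 176 = 176189 at 30 labels/s is 5872 s + 29 f = 1 h 37 min 52 s frame 29, i.e. 01:37:52;29.

01:37:52;29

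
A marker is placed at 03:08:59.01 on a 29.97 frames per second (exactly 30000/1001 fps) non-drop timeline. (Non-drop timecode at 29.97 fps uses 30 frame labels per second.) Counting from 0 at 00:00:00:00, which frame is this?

Total seconds to the label: (3 × 3600 + 8 × 60 + 59) = 11339.
Frame index = 11339 × 30 + 1 = 340171.

frame 340171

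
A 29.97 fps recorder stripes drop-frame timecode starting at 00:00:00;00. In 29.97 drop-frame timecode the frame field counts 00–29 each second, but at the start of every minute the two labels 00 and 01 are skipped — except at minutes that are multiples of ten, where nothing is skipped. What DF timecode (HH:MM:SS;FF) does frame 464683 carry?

Each 10-minute DF block holds 10 × 60 × 30 − 9 × 2 = 17982 frames. 464683 ÷ 17982 → 25 full blocks, remainder 15133.
Within the partial block the first minute is 1800 frames and each further minute 1798, so 8 further minute boundaries passed. Total skipped labels = 18 × 25 + 2 × 8 = 466.
Non-drop label index = 464683 + 466 = 465149; at 30 labels/s that is 04:18:24:29, i.e. DF 04:18:24;29.

04:18:24;29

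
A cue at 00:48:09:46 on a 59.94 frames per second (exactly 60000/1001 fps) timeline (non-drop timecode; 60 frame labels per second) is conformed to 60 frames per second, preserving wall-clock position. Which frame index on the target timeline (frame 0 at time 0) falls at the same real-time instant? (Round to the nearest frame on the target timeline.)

frame 173559

Source frame index: (0×3600 + 48×60 + 9) × 60 + 46 = 173386.
Real time: 173386 / (60000/1001) = 86779693/30000 s.
Target frame: (86779693/30000) × (60) = 86779693/500 ≈ 173559.386 → 173559.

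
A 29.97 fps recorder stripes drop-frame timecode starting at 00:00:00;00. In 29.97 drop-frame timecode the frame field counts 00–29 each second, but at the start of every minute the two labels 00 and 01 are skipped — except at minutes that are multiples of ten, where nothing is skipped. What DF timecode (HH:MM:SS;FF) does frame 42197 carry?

00:23:27;29

Each 10-minute DF block holds 10 × 60 × 30 − 9 × 2 = 17982 frames. 42197 ÷ 17982 → 2 full blocks, remainder 6233.
Within the partial block the first minute is 1800 frames and each further minute 1798, so 3 further minute boundaries passed. Total skipped labels = 18 × 2 + 2 × 3 = 42.
Non-drop label index = 42197 + 42 = 42239; at 30 labels/s that is 00:23:27:29, i.e. DF 00:23:27;29.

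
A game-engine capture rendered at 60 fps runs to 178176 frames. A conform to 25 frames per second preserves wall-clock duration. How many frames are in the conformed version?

74240 frames

Target frames = source frames × (target rate / source rate) = 178176 × (25)/(60) = 178176 × 5/12 = 74240.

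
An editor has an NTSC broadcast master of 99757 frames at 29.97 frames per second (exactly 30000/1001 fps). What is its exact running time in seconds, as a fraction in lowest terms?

99856757/30000 seconds

Running time = 99757 ÷ (30000/1001) = 99757 × 1001/30000 = 99856757/30000 s.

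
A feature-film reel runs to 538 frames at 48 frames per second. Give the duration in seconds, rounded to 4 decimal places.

Running time = 538 × 1/48 = 269/24 s ≈ 11.2083 s.

11.2083 seconds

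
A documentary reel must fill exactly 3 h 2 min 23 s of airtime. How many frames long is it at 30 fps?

3 h 2 min 23 s = 10943 s.
Frames = 10943 × 30 = 328290.

328290 frames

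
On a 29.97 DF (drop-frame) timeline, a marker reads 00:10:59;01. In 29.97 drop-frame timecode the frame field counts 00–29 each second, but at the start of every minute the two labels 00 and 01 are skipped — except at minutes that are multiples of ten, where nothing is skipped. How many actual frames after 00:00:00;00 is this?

Complete 10-minute blocks: 1, each 17982 frames → 17982.
Remaining 0 whole minutes in the current block: 0 frames.
Within the current minute: 59 × 30 + 1 = 1771. Total = 17982 + 0 + 1771 = 19753.

19753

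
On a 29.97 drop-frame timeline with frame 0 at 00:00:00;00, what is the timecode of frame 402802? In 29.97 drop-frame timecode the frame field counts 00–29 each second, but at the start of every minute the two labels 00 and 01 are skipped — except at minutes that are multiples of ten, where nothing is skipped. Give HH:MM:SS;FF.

Ten DF minutes hold 17982 frames, so frame 402802 lies in block 22 (frames 395604–413585) with 7198 frames into that block.
The block's first minute is 1800 frames and the rest 1798 each; 7198 frames reaches minute 4, so 22 × 18 + 4 × 2 = 404 labels have been skipped so far.
Adding those back, label number 402802 + 404 = 403206 at 30 labels/s is 13440 s + 6 f = 3 h 44 min 0 s frame 6, i.e. 03:44:00;06.

03:44:00;06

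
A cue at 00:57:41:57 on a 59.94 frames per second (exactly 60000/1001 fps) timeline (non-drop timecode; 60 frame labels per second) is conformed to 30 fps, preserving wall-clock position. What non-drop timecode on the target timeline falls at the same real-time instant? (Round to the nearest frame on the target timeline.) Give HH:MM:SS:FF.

00:57:45:12

Source frame index: (0×3600 + 57×60 + 41) × 60 + 57 = 207717.
Real time: 207717 / (60000/1001) = 69308239/20000 s.
Target frame: (69308239/20000) × (30) = 207924717/2000 ≈ 103962.359 → 103962.
At 30 labels/s: frame 103962 → 00:57:45:12.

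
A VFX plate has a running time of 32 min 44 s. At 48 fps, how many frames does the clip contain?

94272 frames

32 min 44 s = 1964 s.
Frames = 1964 × 48 = 94272.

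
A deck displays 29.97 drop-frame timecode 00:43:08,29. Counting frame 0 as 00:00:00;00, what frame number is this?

As if non-drop at 30 labels/s: (0 × 3600 + 43 × 60 + 8) × 30 + 29 = 77669.
Minute boundaries passed: 43; those not divisible by 10: 43 − 4 = 39; dropped labels = 2 × 39 = 78.
Actual frame index = 77669 − 78 = 77591.

77591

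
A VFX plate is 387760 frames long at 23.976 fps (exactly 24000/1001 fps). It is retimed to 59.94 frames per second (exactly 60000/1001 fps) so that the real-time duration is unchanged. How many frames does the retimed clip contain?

969400 frames

Target frames = source frames × (target rate / source rate) = 387760 × (60000/1001)/(24000/1001) = 387760 × 5/2 = 969400.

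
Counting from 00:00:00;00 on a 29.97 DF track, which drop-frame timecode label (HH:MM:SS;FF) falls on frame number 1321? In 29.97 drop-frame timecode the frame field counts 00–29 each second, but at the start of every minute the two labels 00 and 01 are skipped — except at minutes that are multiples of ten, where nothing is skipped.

00:00:44;01

Each 10-minute DF block holds 10 × 60 × 30 − 9 × 2 = 17982 frames. 1321 ÷ 17982 → 0 full blocks, remainder 1321.
Within the partial block the first minute is 1800 frames and each further minute 1798, so 0 further minute boundaries passed. Total skipped labels = 18 × 0 + 2 × 0 = 0.
Non-drop label index = 1321 + 0 = 1321; at 30 labels/s that is 00:00:44:01, i.e. DF 00:00:44;01.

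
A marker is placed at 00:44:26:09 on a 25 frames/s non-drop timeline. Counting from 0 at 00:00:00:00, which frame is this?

frame 66659

Total seconds to the label: (0 × 3600 + 44 × 60 + 26) = 2666.
Frame index = 2666 × 25 + 9 = 66659.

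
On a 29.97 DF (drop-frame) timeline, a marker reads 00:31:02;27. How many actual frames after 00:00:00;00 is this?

55831

Complete 10-minute blocks: 3, each 17982 frames → 53946.
Remaining 1 whole minute in the current block: 1800 + 0 × 1798 = 1800 frames.
Within the current minute: 2 × 30 + 27 − 2 = 85 (labels ;00/;01 skipped at this minute). Total = 53946 + 1800 + 85 = 55831.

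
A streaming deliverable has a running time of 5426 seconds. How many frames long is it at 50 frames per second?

Frames = 5426 × 50 = 271300.

271300 frames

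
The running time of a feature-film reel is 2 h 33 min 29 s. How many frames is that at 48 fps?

2 h 33 min 29 s = 9209 s.
Frames = 9209 × 48 = 442032.

442032 frames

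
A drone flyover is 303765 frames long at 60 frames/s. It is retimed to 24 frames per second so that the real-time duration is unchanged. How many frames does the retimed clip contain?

121506 frames

Target frames = source frames × (target rate / source rate) = 303765 × (24)/(60) = 303765 × 2/5 = 121506.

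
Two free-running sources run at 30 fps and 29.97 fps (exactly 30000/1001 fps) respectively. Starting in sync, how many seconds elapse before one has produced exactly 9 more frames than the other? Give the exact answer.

The gap grows by |30000/1001 − 30| = 30/1001 frames per second.
Time for a 9-frame gap: 9 ÷ (30/1001) = 300.3 s.

300.3 seconds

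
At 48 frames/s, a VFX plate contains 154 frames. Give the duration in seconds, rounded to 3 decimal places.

3.208 seconds

Running time = 154 × 1/48 = 77/24 s ≈ 3.208 s.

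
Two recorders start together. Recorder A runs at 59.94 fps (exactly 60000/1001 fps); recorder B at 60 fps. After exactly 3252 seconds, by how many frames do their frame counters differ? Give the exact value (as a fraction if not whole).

A emits 60000/1001 × 3252 = 195120000/1001 frames; B emits 60 × 3252 = 195120.
Difference = 195120/1001 frames (≈ 194.9251); B is ahead of A.

195120/1001 frames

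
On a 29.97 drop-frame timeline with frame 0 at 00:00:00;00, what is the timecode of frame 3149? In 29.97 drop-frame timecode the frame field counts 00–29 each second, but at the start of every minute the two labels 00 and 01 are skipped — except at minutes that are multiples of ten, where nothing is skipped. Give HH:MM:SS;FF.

00:01:45;01

Each 10-minute DF block holds 10 × 60 × 30 − 9 × 2 = 17982 frames. 3149 ÷ 17982 → 0 full blocks, remainder 3149.
Within the partial block the first minute is 1800 frames and each further minute 1798, so 1 further minute boundary passed. Total skipped labels = 18 × 0 + 2 × 1 = 2.
Non-drop label index = 3149 + 2 = 3151; at 30 labels/s that is 00:01:45:01, i.e. DF 00:01:45;01.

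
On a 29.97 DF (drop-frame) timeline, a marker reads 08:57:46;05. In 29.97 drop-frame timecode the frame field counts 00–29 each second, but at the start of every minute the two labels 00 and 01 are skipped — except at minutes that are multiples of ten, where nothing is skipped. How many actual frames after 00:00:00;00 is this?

967017

As if non-drop at 30 labels/s: (8 × 3600 + 57 × 60 + 46) × 30 + 5 = 967985.
Minute boundaries passed: 537; those not divisible by 10: 537 − 53 = 484; dropped labels = 2 × 484 = 968.
Actual frame index = 967985 − 968 = 967017.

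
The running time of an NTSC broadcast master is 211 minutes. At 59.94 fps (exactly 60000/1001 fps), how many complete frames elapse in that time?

758841 frames

211 min = 12660 s.
Frames = 12660 × 60000/1001 = 759600000/1001 ≈ 758841.1588.
Complete frames: 758841.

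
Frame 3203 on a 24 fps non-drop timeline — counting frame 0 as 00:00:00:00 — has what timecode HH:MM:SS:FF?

00:02:13:11

3203 ÷ 24 = 133 full seconds, remainder 11 frames.
133 s = 0 h 2 min 13 s.
Timecode: 00:02:13:11.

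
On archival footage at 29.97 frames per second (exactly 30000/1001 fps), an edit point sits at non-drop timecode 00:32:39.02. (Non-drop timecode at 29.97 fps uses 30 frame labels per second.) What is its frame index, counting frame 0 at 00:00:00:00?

58772

Total seconds to the label: (0 × 3600 + 32 × 60 + 39) = 1959.
Frame index = 1959 × 30 + 2 = 58772.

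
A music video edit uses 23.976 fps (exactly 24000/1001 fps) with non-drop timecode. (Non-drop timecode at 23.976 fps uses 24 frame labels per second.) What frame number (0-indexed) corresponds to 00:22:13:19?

Total seconds to the label: (0 × 3600 + 22 × 60 + 13) = 1333.
Frame index = 1333 × 24 + 19 = 32011.

frame 32011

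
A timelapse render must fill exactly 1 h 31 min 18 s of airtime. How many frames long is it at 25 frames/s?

136950 frames

1 h 31 min 18 s = 5478 s.
Frames = 5478 × 25 = 136950.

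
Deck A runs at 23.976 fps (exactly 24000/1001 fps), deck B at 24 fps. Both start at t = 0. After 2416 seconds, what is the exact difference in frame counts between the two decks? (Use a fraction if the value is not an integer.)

57984/1001 frames

A emits 24000/1001 × 2416 = 57984000/1001 frames; B emits 24 × 2416 = 57984.
Difference = 57984/1001 frames (≈ 57.9261); B is ahead of A.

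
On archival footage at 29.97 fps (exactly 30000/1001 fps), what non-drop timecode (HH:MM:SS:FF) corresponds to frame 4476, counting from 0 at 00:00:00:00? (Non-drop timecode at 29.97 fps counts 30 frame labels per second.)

4476 ÷ 30 = 149 full seconds, remainder 6 frames.
149 s = 0 h 2 min 29 s.
Timecode: 00:02:29:06.

00:02:29:06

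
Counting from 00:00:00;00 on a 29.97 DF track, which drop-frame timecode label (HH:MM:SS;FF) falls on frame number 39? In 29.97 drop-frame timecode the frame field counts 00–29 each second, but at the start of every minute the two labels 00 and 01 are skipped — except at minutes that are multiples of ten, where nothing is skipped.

Each 10-minute DF block holds 10 × 60 × 30 − 9 × 2 = 17982 frames. 39 ÷ 17982 → 0 full blocks, remainder 39.
Within the partial block the first minute is 1800 frames and each further minute 1798, so 0 further minute boundaries passed. Total skipped labels = 18 × 0 + 2 × 0 = 0.
Non-drop label index = 39 + 0 = 39; at 30 labels/s that is 00:00:01:09, i.e. DF 00:00:01;09.

00:00:01;09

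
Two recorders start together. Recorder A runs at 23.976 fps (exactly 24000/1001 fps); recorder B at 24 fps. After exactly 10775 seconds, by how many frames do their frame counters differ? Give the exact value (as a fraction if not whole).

A emits 24000/1001 × 10775 = 258600000/1001 frames; B emits 24 × 10775 = 258600.
Difference = 258600/1001 frames (≈ 258.3417); B is ahead of A.

258600/1001 frames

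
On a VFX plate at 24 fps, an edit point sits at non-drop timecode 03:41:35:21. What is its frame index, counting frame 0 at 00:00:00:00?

319101

Total seconds to the label: (3 × 3600 + 41 × 60 + 35) = 13295.
Frame index = 13295 × 24 + 21 = 319101.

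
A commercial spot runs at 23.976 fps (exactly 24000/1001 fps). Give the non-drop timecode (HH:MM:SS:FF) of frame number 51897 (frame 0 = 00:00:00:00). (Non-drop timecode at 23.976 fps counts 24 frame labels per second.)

51897 ÷ 24 = 2162 full seconds, remainder 9 frames.
2162 s = 0 h 36 min 2 s.
Timecode: 00:36:02:09.

00:36:02:09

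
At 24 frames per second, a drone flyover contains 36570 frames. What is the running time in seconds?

1523.75 seconds

Running time = 36570 / (24) = 1523.75 s.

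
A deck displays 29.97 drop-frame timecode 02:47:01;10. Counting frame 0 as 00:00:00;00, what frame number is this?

Complete 10-minute blocks: 16, each 17982 frames → 287712.
Remaining 7 whole minutes in the current block: 1800 + 6 × 1798 = 12588 frames.
Within the current minute: 1 × 30 + 10 − 2 = 38 (labels ;00/;01 skipped at this minute). Total = 287712 + 12588 + 38 = 300338.

300338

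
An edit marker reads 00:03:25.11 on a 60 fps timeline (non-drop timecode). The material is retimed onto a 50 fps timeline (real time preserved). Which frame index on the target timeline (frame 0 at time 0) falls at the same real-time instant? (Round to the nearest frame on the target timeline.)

Source frame index: (0×3600 + 3×60 + 25) × 60 + 11 = 12311.
Real time: 12311 / (60) = 12311/60 s.
Target frame: (12311/60) × (50) = 61555/6 ≈ 10259.167 → 10259.

frame 10259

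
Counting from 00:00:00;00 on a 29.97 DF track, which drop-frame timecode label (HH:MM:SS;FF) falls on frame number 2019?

00:01:07;11

Ten DF minutes hold 17982 frames, so frame 2019 lies in block 0 (frames 0–17981) with 2019 frames into that block.
The block's first minute is 1800 frames and the rest 1798 each; 2019 frames reaches minute 1, so 0 × 18 + 1 × 2 = 2 labels have been skipped so far.
Adding those back, label number 2019 + 2 = 2021 at 30 labels/s is 67 s + 11 f = 0 h 1 min 7 s frame 11, i.e. 00:01:07;11.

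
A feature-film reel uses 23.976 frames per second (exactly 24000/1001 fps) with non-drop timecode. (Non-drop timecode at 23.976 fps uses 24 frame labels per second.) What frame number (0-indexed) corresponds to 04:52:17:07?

Total seconds to the label: (4 × 3600 + 52 × 60 + 17) = 17537.
Frame index = 17537 × 24 + 7 = 420895.

420895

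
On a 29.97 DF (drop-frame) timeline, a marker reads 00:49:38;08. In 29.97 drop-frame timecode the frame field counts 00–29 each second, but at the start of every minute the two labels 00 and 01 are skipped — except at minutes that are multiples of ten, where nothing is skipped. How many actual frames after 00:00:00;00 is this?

89258

As if non-drop at 30 labels/s: (0 × 3600 + 49 × 60 + 38) × 30 + 8 = 89348.
Minute boundaries passed: 49; those not divisible by 10: 49 − 4 = 45; dropped labels = 2 × 45 = 90.
Actual frame index = 89348 − 90 = 89258.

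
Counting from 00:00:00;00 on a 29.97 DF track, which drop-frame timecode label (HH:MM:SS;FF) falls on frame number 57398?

Ten DF minutes hold 17982 frames, so frame 57398 lies in block 3 (frames 53946–71927) with 3452 frames into that block.
The block's first minute is 1800 frames and the rest 1798 each; 3452 frames reaches minute 1, so 3 × 18 + 1 × 2 = 56 labels have been skipped so far.
Adding those back, label number 57398 + 56 = 57454 at 30 labels/s is 1915 s + 4 f = 0 h 31 min 55 s frame 4, i.e. 00:31:55;04.

00:31:55;04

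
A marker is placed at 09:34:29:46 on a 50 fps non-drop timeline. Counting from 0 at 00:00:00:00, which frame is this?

1723496

Total seconds to the label: (9 × 3600 + 34 × 60 + 29) = 34469.
Frame index = 34469 × 50 + 46 = 1723496.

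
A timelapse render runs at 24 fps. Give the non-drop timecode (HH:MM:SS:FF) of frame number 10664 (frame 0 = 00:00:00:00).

00:07:24:08

10664 ÷ 24 = 444 full seconds, remainder 8 frames.
444 s = 0 h 7 min 24 s.
Timecode: 00:07:24:08.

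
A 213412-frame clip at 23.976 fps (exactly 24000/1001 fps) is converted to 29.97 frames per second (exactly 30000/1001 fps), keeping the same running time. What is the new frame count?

266765 frames

Target frames = source frames × (target rate / source rate) = 213412 × (30000/1001)/(24000/1001) = 213412 × 5/4 = 266765.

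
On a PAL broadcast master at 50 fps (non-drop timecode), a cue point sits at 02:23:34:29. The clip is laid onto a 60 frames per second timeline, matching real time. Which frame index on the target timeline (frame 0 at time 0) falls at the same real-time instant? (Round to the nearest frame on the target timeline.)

frame 516875

Source frame index: (2×3600 + 23×60 + 34) × 50 + 29 = 430729.
Real time: 430729 / (50) = 430729/50 s.
Target frame: (430729/50) × (60) = 2584374/5 ≈ 516874.800 → 516875.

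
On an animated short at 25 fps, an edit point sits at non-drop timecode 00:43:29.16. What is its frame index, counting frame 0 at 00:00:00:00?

Total seconds to the label: (0 × 3600 + 43 × 60 + 29) = 2609.
Frame index = 2609 × 25 + 16 = 65241.

frame 65241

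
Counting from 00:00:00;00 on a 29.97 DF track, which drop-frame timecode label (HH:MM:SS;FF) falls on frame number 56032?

Each 10-minute DF block holds 10 × 60 × 30 − 9 × 2 = 17982 frames. 56032 ÷ 17982 → 3 full blocks, remainder 2086.
Within the partial block the first minute is 1800 frames and each further minute 1798, so 1 further minute boundary passed. Total skipped labels = 18 × 3 + 2 × 1 = 56.
Non-drop label index = 56032 + 56 = 56088; at 30 labels/s that is 00:31:09:18, i.e. DF 00:31:09;18.

00:31:09;18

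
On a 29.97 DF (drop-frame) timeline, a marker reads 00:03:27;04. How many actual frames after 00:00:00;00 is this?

As if non-drop at 30 labels/s: (0 × 3600 + 3 × 60 + 27) × 30 + 4 = 6214.
Minute boundaries passed: 3; those not divisible by 10: 3 − 0 = 3; dropped labels = 2 × 3 = 6.
Actual frame index = 6214 − 6 = 6208.

6208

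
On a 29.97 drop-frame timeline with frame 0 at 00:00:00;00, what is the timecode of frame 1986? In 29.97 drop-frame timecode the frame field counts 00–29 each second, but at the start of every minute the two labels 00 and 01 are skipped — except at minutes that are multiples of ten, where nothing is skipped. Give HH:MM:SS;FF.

00:01:06;08

Ten DF minutes hold 17982 frames, so frame 1986 lies in block 0 (frames 0–17981) with 1986 frames into that block.
The block's first minute is 1800 frames and the rest 1798 each; 1986 frames reaches minute 1, so 0 × 18 + 1 × 2 = 2 labels have been skipped so far.
Adding those back, label number 1986 + 2 = 1988 at 30 labels/s is 66 s + 8 f = 0 h 1 min 6 s frame 8, i.e. 00:01:06;08.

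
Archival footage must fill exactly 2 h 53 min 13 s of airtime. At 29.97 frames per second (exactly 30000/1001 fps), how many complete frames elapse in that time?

311478 frames

2 h 53 min 13 s = 10393 s.
Frames = 10393 × 30000/1001 = 311790000/1001 ≈ 311478.5215.
Complete frames: 311478.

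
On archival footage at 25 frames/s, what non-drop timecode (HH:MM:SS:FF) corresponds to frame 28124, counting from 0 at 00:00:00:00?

28124 ÷ 25 = 1124 full seconds, remainder 24 frames.
1124 s = 0 h 18 min 44 s.
Timecode: 00:18:44:24.

00:18:44:24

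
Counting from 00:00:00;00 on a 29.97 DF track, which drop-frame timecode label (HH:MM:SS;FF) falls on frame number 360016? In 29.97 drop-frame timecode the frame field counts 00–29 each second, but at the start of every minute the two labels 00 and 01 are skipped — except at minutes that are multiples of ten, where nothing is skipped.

03:20:12;16

Ten DF minutes hold 17982 frames, so frame 360016 lies in block 20 (frames 359640–377621) with 376 frames into that block.
The block's first minute is 1800 frames and the rest 1798 each; 376 frames reaches minute 0, so 20 × 18 + 0 × 2 = 360 labels have been skipped so far.
Adding those back, label number 360016 + 360 = 360376 at 30 labels/s is 12012 s + 16 f = 3 h 20 min 12 s frame 16, i.e. 03:20:12;16.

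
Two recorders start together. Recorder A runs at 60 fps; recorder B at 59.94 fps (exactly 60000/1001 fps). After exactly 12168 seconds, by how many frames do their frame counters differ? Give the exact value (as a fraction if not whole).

56160/77 frames

A emits 60 × 12168 = 730080 frames; B emits 60000/1001 × 12168 = 56160000/77.
Difference = 56160/77 frames (≈ 729.3506); B is behind A.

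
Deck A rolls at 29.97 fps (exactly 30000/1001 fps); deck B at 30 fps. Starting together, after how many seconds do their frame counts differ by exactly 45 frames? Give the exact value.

1501.5 seconds

The gap grows by |30 − 30000/1001| = 30/1001 frames per second.
Time for a 45-frame gap: 45 ÷ (30/1001) = 1501.5 s.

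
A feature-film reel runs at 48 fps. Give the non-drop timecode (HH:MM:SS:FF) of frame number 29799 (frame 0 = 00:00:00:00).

00:10:20:39

29799 ÷ 48 = 620 full seconds, remainder 39 frames.
620 s = 0 h 10 min 20 s.
Timecode: 00:10:20:39.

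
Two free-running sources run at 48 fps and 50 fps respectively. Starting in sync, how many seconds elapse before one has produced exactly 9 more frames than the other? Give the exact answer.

4.5 seconds

The gap grows by |50 − 48| = 2 frames per second.
Time for a 9-frame gap: 9 ÷ (2) = 4.5 s.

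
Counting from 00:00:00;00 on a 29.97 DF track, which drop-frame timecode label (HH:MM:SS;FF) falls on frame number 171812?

01:35:32;24

Ten DF minutes hold 17982 frames, so frame 171812 lies in block 9 (frames 161838–179819) with 9974 frames into that block.
The block's first minute is 1800 frames and the rest 1798 each; 9974 frames reaches minute 5, so 9 × 18 + 5 × 2 = 172 labels have been skipped so far.
Adding those back, label number 171812 + 172 = 171984 at 30 labels/s is 5732 s + 24 f = 1 h 35 min 32 s frame 24, i.e. 01:35:32;24.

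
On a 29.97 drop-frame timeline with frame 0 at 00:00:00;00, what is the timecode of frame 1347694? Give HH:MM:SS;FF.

12:29:28;04

Each 10-minute DF block holds 10 × 60 × 30 − 9 × 2 = 17982 frames. 1347694 ÷ 17982 → 74 full blocks, remainder 17026.
Within the partial block the first minute is 1800 frames and each further minute 1798, so 9 further minute boundaries passed. Total skipped labels = 18 × 74 + 2 × 9 = 1350.
Non-drop label index = 1347694 + 1350 = 1349044; at 30 labels/s that is 12:29:28:04, i.e. DF 12:29:28;04.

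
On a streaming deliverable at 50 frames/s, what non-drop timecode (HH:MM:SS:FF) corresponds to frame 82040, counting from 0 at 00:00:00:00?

00:27:20:40

82040 ÷ 50 = 1640 full seconds, remainder 40 frames.
1640 s = 0 h 27 min 20 s.
Timecode: 00:27:20:40.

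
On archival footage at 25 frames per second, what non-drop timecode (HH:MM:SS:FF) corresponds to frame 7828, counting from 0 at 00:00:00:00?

7828 ÷ 25 = 313 full seconds, remainder 3 frames.
313 s = 0 h 5 min 13 s.
Timecode: 00:05:13:03.

00:05:13:03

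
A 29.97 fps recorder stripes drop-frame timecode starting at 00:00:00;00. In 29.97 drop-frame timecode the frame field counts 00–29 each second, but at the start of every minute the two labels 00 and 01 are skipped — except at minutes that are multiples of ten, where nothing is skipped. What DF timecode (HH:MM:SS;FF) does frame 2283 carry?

00:01:16;05

Ten DF minutes hold 17982 frames, so frame 2283 lies in block 0 (frames 0–17981) with 2283 frames into that block.
The block's first minute is 1800 frames and the rest 1798 each; 2283 frames reaches minute 1, so 0 × 18 + 1 × 2 = 2 labels have been skipped so far.
Adding those back, label number 2283 + 2 = 2285 at 30 labels/s is 76 s + 5 f = 0 h 1 min 16 s frame 5, i.e. 00:01:16;05.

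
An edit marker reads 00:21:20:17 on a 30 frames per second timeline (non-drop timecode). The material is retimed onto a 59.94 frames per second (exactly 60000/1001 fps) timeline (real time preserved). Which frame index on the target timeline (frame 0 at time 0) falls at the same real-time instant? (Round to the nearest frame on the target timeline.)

Source frame index: (0×3600 + 21×60 + 20) × 30 + 17 = 38417.
Real time: 38417 / (30) = 38417/30 s.
Target frame: (38417/30) × (60000/1001) = 76834000/1001 ≈ 76757.243 → 76757.

frame 76757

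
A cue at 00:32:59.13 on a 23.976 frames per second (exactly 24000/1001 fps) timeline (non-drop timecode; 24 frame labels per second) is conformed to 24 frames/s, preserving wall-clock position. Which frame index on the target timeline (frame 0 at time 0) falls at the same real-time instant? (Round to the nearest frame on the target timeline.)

Source frame index: (0×3600 + 32×60 + 59) × 24 + 13 = 47509.
Real time: 47509 / (24000/1001) = 47556509/24000 s.
Target frame: (47556509/24000) × (24) = 47556509/1000 ≈ 47556.509 → 47557.

frame 47557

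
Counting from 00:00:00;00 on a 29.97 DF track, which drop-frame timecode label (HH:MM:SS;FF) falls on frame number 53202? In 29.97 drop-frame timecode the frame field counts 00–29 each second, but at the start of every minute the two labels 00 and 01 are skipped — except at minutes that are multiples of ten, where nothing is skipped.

00:29:35;06

Each 10-minute DF block holds 10 × 60 × 30 − 9 × 2 = 17982 frames. 53202 ÷ 17982 → 2 full blocks, remainder 17238.
Within the partial block the first minute is 1800 frames and each further minute 1798, so 9 further minute boundaries passed. Total skipped labels = 18 × 2 + 2 × 9 = 54.
Non-drop label index = 53202 + 54 = 53256; at 30 labels/s that is 00:29:35:06, i.e. DF 00:29:35;06.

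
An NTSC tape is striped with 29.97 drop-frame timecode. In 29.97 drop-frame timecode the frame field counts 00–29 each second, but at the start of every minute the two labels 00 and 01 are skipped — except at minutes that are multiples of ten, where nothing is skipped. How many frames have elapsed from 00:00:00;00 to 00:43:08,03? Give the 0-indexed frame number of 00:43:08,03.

77565

As if non-drop at 30 labels/s: (0 × 3600 + 43 × 60 + 8) × 30 + 3 = 77643.
Minute boundaries passed: 43; those not divisible by 10: 43 − 4 = 39; dropped labels = 2 × 39 = 78.
Actual frame index = 77643 − 78 = 77565.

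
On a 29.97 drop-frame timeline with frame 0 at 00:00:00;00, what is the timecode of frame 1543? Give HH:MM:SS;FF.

Each 10-minute DF block holds 10 × 60 × 30 − 9 × 2 = 17982 frames. 1543 ÷ 17982 → 0 full blocks, remainder 1543.
Within the partial block the first minute is 1800 frames and each further minute 1798, so 0 further minute boundaries passed. Total skipped labels = 18 × 0 + 2 × 0 = 0.
Non-drop label index = 1543 + 0 = 1543; at 30 labels/s that is 00:00:51:13, i.e. DF 00:00:51;13.

00:00:51;13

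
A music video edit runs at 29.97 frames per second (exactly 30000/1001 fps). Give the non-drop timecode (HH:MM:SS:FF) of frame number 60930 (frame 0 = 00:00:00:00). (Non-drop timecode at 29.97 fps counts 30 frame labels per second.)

60930 ÷ 30 = 2031 full seconds, remainder 0 frames.
2031 s = 0 h 33 min 51 s.
Timecode: 00:33:51:00.

00:33:51:00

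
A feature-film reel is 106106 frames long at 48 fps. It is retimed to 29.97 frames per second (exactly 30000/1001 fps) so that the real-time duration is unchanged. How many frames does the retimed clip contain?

66250 frames

Target frames = source frames × (target rate / source rate) = 106106 × (30000/1001)/(48) = 106106 × 625/1001 = 66250.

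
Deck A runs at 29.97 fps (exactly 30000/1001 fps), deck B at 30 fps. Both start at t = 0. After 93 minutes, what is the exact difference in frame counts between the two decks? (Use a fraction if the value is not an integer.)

167400/1001 frames

93 min = 5580 s.
A emits 30000/1001 × 5580 = 167400000/1001 frames; B emits 30 × 5580 = 167400.
Difference = 167400/1001 frames (≈ 167.2328); B is ahead of A.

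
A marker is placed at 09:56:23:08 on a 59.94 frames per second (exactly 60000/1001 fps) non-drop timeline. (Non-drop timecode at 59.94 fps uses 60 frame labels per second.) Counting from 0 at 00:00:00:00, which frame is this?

Total seconds to the label: (9 × 3600 + 56 × 60 + 23) = 35783.
Frame index = 35783 × 60 + 8 = 2146988.

2146988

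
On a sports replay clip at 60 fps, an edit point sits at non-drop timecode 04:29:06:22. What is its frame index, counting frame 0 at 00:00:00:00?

frame 968782

Total seconds to the label: (4 × 3600 + 29 × 60 + 6) = 16146.
Frame index = 16146 × 60 + 22 = 968782.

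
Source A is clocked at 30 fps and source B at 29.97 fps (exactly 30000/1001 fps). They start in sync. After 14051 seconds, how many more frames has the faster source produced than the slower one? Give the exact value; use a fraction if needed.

A emits 30 × 14051 = 421530 frames; B emits 30000/1001 × 14051 = 421530000/1001.
Difference = 421530/1001 frames (≈ 421.1089); B is behind A.

421530/1001 frames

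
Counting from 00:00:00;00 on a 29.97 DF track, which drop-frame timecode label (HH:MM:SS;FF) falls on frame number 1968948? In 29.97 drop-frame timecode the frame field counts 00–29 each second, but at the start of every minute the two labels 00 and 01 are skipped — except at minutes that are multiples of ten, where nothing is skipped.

Ten DF minutes hold 17982 frames, so frame 1968948 lies in block 109 (frames 1960038–1978019) with 8910 frames into that block.
The block's first minute is 1800 frames and the rest 1798 each; 8910 frames reaches minute 4, so 109 × 18 + 4 × 2 = 1970 labels have been skipped so far.
Adding those back, label number 1968948 + 1970 = 1970918 at 30 labels/s is 65697 s + 8 f = 18 h 14 min 57 s frame 8, i.e. 18:14:57;08.

18:14:57;08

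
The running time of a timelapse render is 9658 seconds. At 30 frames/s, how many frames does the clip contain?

289740 frames

Frames = 9658 × 30 = 289740.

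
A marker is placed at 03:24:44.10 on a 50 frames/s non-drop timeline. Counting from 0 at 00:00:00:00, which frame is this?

Total seconds to the label: (3 × 3600 + 24 × 60 + 44) = 12284.
Frame index = 12284 × 50 + 10 = 614210.

frame 614210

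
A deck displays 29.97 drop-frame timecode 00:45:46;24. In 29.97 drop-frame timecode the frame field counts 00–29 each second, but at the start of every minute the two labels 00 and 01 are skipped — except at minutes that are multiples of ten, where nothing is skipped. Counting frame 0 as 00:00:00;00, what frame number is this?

Complete 10-minute blocks: 4, each 17982 frames → 71928.
Remaining 5 whole minutes in the current block: 1800 + 4 × 1798 = 8992 frames.
Within the current minute: 46 × 30 + 24 − 2 = 1402 (labels ;00/;01 skipped at this minute). Total = 71928 + 8992 + 1402 = 82322.

82322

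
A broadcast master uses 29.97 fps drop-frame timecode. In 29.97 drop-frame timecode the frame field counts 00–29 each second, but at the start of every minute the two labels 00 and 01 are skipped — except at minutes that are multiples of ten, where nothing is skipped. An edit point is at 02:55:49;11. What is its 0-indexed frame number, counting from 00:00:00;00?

Complete 10-minute blocks: 17, each 17982 frames → 305694.
Remaining 5 whole minutes in the current block: 1800 + 4 × 1798 = 8992 frames.
Within the current minute: 49 × 30 + 11 − 2 = 1479 (labels ;00/;01 skipped at this minute). Total = 305694 + 8992 + 1479 = 316165.

316165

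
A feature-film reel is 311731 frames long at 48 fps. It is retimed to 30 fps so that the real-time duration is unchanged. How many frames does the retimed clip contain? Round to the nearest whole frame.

194832 frames

Frames at target rate = 311731 × (30) / (48) = 1558655/8 ≈ 194831.875.
Nearest whole frame: 194832.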